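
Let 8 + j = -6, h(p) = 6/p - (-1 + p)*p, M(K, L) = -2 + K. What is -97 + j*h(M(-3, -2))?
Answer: 1699/5 ≈ 339.80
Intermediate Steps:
h(p) = 6/p - p*(-1 + p)
j = -14 (j = -8 - 6 = -14)
-97 + j*h(M(-3, -2)) = -97 - 14*((-2 - 3) - (-2 - 3)² + 6/(-2 - 3)) = -97 - 14*(-5 - 1*(-5)² + 6/(-5)) = -97 - 14*(-5 - 1*25 + 6*(-⅕)) = -97 - 14*(-5 - 25 - 6/5) = -97 - 14*(-156/5) = -97 + 2184/5 = 1699/5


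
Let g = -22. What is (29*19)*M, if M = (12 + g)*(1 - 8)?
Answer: 38570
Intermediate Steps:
M = 70 (M = (12 - 22)*(1 - 8) = -10*(-7) = 70)
(29*19)*M = (29*19)*70 = 551*70 = 38570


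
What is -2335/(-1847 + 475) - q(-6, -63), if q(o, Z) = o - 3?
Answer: 14683/1372 ≈ 10.702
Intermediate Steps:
q(o, Z) = -3 + o
-2335/(-1847 + 475) - q(-6, -63) = -2335/(-1847 + 475) - (-3 - 6) = -2335/(-1372) - 1*(-9) = -2335*(-1/1372) + 9 = 2335/1372 + 9 = 14683/1372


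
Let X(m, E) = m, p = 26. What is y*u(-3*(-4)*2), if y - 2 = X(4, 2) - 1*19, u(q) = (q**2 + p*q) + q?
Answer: -15912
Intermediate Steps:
u(q) = q**2 + 27*q (u(q) = (q**2 + 26*q) + q = q**2 + 27*q)
y = -13 (y = 2 + (4 - 1*19) = 2 + (4 - 19) = 2 - 15 = -13)
y*u(-3*(-4)*2) = -13*-3*(-4)*2*(27 - 3*(-4)*2) = -13*12*2*(27 + 12*2) = -312*(27 + 24) = -312*51 = -13*1224 = -15912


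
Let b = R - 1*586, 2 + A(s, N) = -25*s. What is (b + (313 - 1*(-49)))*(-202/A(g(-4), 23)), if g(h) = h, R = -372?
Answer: 60196/49 ≈ 1228.5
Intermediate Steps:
A(s, N) = -2 - 25*s
b = -958 (b = -372 - 1*586 = -372 - 586 = -958)
(b + (313 - 1*(-49)))*(-202/A(g(-4), 23)) = (-958 + (313 - 1*(-49)))*(-202/(-2 - 25*(-4))) = (-958 + (313 + 49))*(-202/(-2 + 100)) = (-958 + 362)*(-202/98) = -(-120392)/98 = -596*(-101/49) = 60196/49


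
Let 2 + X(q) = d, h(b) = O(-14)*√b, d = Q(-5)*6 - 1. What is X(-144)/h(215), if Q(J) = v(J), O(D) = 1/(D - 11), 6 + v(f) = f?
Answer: 345*√215/43 ≈ 117.64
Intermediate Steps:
v(f) = -6 + f
O(D) = 1/(-11 + D)
Q(J) = -6 + J
d = -67 (d = (-6 - 5)*6 - 1 = -11*6 - 1 = -66 - 1 = -67)
h(b) = -√b/25 (h(b) = √b/(-11 - 14) = √b/(-25) = -√b/25)
X(q) = -69 (X(q) = -2 - 67 = -69)
X(-144)/h(215) = -69*(-5*√215/43) = -(-345)*√215/43 = 345*√215/43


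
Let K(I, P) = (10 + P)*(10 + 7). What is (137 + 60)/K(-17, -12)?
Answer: -197/34 ≈ -5.7941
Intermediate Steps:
K(I, P) = 170 + 17*P (K(I, P) = (10 + P)*17 = 170 + 17*P)
(137 + 60)/K(-17, -12) = (137 + 60)/(170 + 17*(-12)) = 197/(170 - 204) = 197/(-34) = -1/34*197 = -197/34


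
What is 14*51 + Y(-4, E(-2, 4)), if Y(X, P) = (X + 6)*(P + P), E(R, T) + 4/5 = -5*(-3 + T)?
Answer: 3454/5 ≈ 690.80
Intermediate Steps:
E(R, T) = 71/5 - 5*T (E(R, T) = -4/5 - 5*(-3 + T) = -4/5 + (15 - 5*T) = 71/5 - 5*T)
Y(X, P) = 2*P*(6 + X) (Y(X, P) = (6 + X)*(2*P) = 2*P*(6 + X))
14*51 + Y(-4, E(-2, 4)) = 14*51 + 2*(71/5 - 5*4)*(6 - 4) = 714 + 2*(71/5 - 20)*2 = 714 + 2*(-29/5)*2 = 714 - 116/5 = 3454/5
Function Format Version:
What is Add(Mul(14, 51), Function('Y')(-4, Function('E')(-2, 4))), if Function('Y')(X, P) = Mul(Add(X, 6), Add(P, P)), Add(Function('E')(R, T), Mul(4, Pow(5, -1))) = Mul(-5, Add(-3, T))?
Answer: Rational(3454, 5) ≈ 690.80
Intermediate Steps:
Function('E')(R, T) = Add(Rational(71, 5), Mul(-5, T)) (Function('E')(R, T) = Add(Rational(-4, 5), Mul(-5, Add(-3, T))) = Add(Rational(-4, 5), Add(15, Mul(-5, T))) = Add(Rational(71, 5), Mul(-5, T)))
Function('Y')(X, P) = Mul(2, P, Add(6, X)) (Function('Y')(X, P) = Mul(Add(6, X), Mul(2, P)) = Mul(2, P, Add(6, X)))
Add(Mul(14, 51), Function('Y')(-4, Function('E')(-2, 4))) = Add(Mul(14, 51), Mul(2, Add(Rational(71, 5), Mul(-5, 4)), Add(6, -4))) = Add(714, Mul(2, Add(Rational(71, 5), -20), 2)) = Add(714, Mul(2, Rational(-29, 5), 2)) = Add(714, Rational(-116, 5)) = Rational(3454, 5)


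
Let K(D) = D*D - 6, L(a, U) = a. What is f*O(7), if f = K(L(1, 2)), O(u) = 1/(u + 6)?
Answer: -5/13 ≈ -0.38462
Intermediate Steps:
O(u) = 1/(6 + u)
K(D) = -6 + D² (K(D) = D² - 6 = -6 + D²)
f = -5 (f = -6 + 1² = -6 + 1 = -5)
f*O(7) = -5/(6 + 7) = -5/13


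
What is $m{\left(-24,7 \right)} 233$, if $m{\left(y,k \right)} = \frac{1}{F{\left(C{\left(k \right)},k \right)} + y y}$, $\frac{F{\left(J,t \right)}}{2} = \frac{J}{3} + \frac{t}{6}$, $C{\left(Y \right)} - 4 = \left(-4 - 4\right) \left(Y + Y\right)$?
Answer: $\frac{699}{1519} \approx 0.46017$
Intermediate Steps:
$C{\left(Y \right)} = 4 - 16 Y$ ($C{\left(Y \right)} = 4 + \left(-4 - 4\right) \left(Y + Y\right) = 4 - 8 \cdot 2 Y = 4 - 16 Y$)
$F{\left(J,t \right)} = \frac{t}{3} + \frac{2 J}{3}$ ($F{\left(J,t \right)} = 2 \left(\frac{J}{3} + \frac{t}{6}\right) = \frac{t}{3} + \frac{2 J}{3}$)
$m{\left(y,k \right)} = \frac{1}{\frac{8}{3} + y^{2} - \frac{31 k}{3}}$ ($m{\left(y,k \right)} = \frac{1}{\left(\frac{k}{3} + \frac{2 \left(4 - 16 k\right)}{3}\right) + y y} = \frac{1}{\left(\frac{k}{3} - \left(- \frac{8}{3} + \frac{32 k}{3}\right)\right) + y^{2}} = \frac{1}{\left(\frac{8}{3} - \frac{31 k}{3}\right) + y^{2}} = \frac{1}{\frac{8}{3} + y^{2} - \frac{31 k}{3}}$)
$m{\left(-24,7 \right)} 233 = \frac{3}{8 - 217 + 3 \left(-24\right)^{2}} \cdot 233 = \frac{3}{8 - 217 + 3 \cdot 576} \cdot 233 = \frac{3}{8 - 217 + 1728} \cdot 233 = \frac{3}{1519} \cdot 233 = \frac{699}{1519}$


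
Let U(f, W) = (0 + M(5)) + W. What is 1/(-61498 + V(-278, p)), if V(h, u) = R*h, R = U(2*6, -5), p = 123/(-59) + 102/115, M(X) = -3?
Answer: -1/59274 ≈ -1.6871e-5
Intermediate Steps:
p = -8127/6785 (p = 123*(-1/59) + 102*(1/115) = -123/59 + 102/115 = -8127/6785 ≈ -1.1978)
U(f, W) = -3 + W (U(f, W) = (0 - 3) + W = -3 + W)
R = -8 (R = -3 - 5 = -8)
V(h, u) = -8*h
1/(-61498 + V(-278, p)) = 1/(-61498 - 8*(-278)) = 1/(-61498 + 2224) = 1/(-59274) = -1/59274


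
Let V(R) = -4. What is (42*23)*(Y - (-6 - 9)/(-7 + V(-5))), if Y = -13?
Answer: -152628/11 ≈ -13875.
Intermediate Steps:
(42*23)*(Y - (-6 - 9)/(-7 + V(-5))) = (42*23)*(-13 - (-6 - 9)/(-7 - 4)) = 966*(-13 - (-15)/(-11)) = 966*(-13 - (-15)*(-1)/11) = 966*(-13 - 1*15/11) = 966*(-13 - 15/11) = 966*(-158/11) = -152628/11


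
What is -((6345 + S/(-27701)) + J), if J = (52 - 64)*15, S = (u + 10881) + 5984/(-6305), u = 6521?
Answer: -1076637159199/174654805 ≈ -6164.4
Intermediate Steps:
S = 109713626/6305 (S = (6521 + 10881) + 5984/(-6305) = 17402 + 5984*(-1/6305) = 17402 - 5984/6305 = 109713626/6305 ≈ 17401.)
J = -180 (J = -12*15 = -180)
-((6345 + S/(-27701)) + J) = -((6345 + (109713626/6305)/(-27701)) - 180) = -((6345 + (109713626/6305)*(-1/27701)) - 180) = -((6345 - 109713626/174654805) - 180) = -(1108075024099/174654805 - 180) = -1*1076637159199/174654805 = -1076637159199/174654805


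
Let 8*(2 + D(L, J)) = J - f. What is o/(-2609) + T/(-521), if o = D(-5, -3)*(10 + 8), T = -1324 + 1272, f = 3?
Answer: 322915/2718578 ≈ 0.11878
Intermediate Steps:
D(L, J) = -19/8 + J/8 (D(L, J) = -2 + (J - 1*3)/8 = -2 + (J - 3)/8 = -2 + (-3 + J)/8 = -2 + (-3/8 + J/8) = -19/8 + J/8)
T = -52
o = -99/2 (o = (-19/8 + (1/8)*(-3))*(10 + 8) = (-19/8 - 3/8)*18 = -11/4*18 = -99/2 ≈ -49.500)
o/(-2609) + T/(-521) = -99/2/(-2609) - 52/(-521) = -99/2*(-1/2609) - 52*(-1/521) = 99/5218 + 52/521 = 322915/2718578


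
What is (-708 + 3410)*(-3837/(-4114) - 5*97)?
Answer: -2690453003/2057 ≈ -1.3080e+6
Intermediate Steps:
(-708 + 3410)*(-3837/(-4114) - 5*97) = 2702*(-3837*(-1/4114) - 485) = 2702*(3837/4114 - 485) = 2702*(-1991453/4114) = -2690453003/2057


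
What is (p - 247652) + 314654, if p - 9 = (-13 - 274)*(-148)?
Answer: 109487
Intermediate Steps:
p = 42485 (p = 9 + (-13 - 274)*(-148) = 9 - 287*(-148) = 9 + 42476 = 42485)
(p - 247652) + 314654 = (42485 - 247652) + 314654 = -205167 + 314654 = 109487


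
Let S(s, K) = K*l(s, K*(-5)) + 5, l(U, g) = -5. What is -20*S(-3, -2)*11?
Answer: -3300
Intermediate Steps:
S(s, K) = 5 - 5*K (S(s, K) = K*(-5) + 5 = -5*K + 5 = 5 - 5*K)
-20*S(-3, -2)*11 = -20*(5 - 5*(-2))*11 = -20*(5 + 10)*11 = -20*15*11 = -300*11 = -3300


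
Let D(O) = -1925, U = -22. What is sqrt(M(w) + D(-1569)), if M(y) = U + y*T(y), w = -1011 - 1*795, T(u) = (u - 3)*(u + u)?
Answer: I*sqrt(11800600995) ≈ 1.0863e+5*I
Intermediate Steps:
T(u) = 2*u*(-3 + u) (T(u) = (-3 + u)*(2*u) = 2*u*(-3 + u))
w = -1806 (w = -1011 - 795 = -1806)
M(y) = -22 + 2*y**2*(-3 + y) (M(y) = -22 + y*(2*y*(-3 + y)) = -22 + 2*y**2*(-3 + y))
sqrt(M(w) + D(-1569)) = sqrt((-22 + 2*(-1806)**2*(-3 - 1806)) - 1925) = sqrt((-22 + 2*3261636*(-1809)) - 1925) = sqrt((-22 - 11800599048) - 1925) = sqrt(-11800599070 - 1925) = sqrt(-11800600995) = I*sqrt(11800600995)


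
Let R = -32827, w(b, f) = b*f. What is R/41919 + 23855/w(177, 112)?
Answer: 116405099/277000752 ≈ 0.42023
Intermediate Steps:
R/41919 + 23855/w(177, 112) = -32827/41919 + 23855/((177*112)) = -32827*1/41919 + 23855/19824 = -32827/41919 + 23855*(1/19824) = -32827/41919 + 23855/19824 = 116405099/277000752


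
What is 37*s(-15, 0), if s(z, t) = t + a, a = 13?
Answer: 481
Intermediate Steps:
s(z, t) = 13 + t (s(z, t) = t + 13 = 13 + t)
37*s(-15, 0) = 37*(13 + 0) = 37*13 = 481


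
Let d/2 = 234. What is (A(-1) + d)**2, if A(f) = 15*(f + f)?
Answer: 191844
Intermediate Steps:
d = 468 (d = 2*234 = 468)
A(f) = 30*f (A(f) = 15*(2*f) = 30*f)
(A(-1) + d)**2 = (30*(-1) + 468)**2 = (-30 + 468)**2 = 438**2 = 191844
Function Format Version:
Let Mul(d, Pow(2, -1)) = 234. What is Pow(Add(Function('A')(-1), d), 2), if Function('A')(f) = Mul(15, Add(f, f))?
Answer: 191844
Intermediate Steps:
d = 468 (d = Mul(2, 234) = 468)
Function('A')(f) = Mul(30, f) (Function('A')(f) = Mul(15, Mul(2, f)) = Mul(30, f))
Pow(Add(Function('A')(-1), d), 2) = Pow(Add(Mul(30, -1), 468), 2) = Pow(Add(-30, 468), 2) = Pow(438, 2) = 191844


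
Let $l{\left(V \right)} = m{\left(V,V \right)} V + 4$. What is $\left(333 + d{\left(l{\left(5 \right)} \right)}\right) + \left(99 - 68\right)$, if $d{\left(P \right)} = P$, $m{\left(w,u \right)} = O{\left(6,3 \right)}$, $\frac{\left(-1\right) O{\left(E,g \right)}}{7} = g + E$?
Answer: $53$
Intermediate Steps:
$O{\left(E,g \right)} = - 7 E - 7 g$ ($O{\left(E,g \right)} = - 7 \left(g + E\right) = - 7 \left(E + g\right) = - 7 E - 7 g$)
$m{\left(w,u \right)} = -63$ ($m{\left(w,u \right)} = \left(-7\right) 6 - 21 = -42 - 21 = -63$)
$l{\left(V \right)} = 4 - 63 V$ ($l{\left(V \right)} = - 63 V + 4 = 4 - 63 V$)
$\left(333 + d{\left(l{\left(5 \right)} \right)}\right) + \left(99 - 68\right) = \left(333 + \left(4 - 315\right)\right) + \left(99 - 68\right) = \left(333 + \left(4 - 315\right)\right) + 31 = \left(333 - 311\right) + 31 = 22 + 31 = 53$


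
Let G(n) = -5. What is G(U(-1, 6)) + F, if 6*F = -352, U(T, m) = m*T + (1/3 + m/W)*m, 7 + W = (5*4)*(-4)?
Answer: -191/3 ≈ -63.667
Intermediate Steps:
W = -87 (W = -7 + (5*4)*(-4) = -7 + 20*(-4) = -7 - 80 = -87)
U(T, m) = T*m + m*(⅓ - m/87) (U(T, m) = m*T + (1/3 + m/(-87))*m = T*m + (1*(⅓) + m*(-1/87))*m = T*m + (⅓ - m/87)*m = T*m + m*(⅓ - m/87))
F = -176/3 (F = (⅙)*(-352) = -176/3 ≈ -58.667)
G(U(-1, 6)) + F = -5 - 176/3 = -191/3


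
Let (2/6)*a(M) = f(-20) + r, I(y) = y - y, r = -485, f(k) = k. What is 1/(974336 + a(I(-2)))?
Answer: 1/972821 ≈ 1.0279e-6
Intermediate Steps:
I(y) = 0
a(M) = -1515 (a(M) = 3*(-20 - 485) = 3*(-505) = -1515)
1/(974336 + a(I(-2))) = 1/(974336 - 1515) = 1/972821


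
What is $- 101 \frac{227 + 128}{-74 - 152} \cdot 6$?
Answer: $\frac{107565}{113} \approx 951.9$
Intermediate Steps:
$- 101 \frac{227 + 128}{-74 - 152} \cdot 6 = - 101 \frac{355}{-226} \cdot 6 = - 101 \cdot 355 \left(- \frac{1}{226}\right) 6 = \left(-101\right) \left(- \frac{355}{226}\right) 6 = \frac{35855}{226} \cdot 6 = \frac{107565}{113}$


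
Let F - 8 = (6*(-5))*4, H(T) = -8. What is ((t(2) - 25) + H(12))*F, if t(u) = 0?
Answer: 3696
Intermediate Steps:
F = -112 (F = 8 + (6*(-5))*4 = 8 - 30*4 = 8 - 120 = -112)
((t(2) - 25) + H(12))*F = ((0 - 25) - 8)*(-112) = (-25 - 8)*(-112) = -33*(-112) = 3696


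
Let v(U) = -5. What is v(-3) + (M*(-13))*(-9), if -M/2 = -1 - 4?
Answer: 1165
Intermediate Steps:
M = 10 (M = -2*(-1 - 4) = -2*(-5) = 10)
v(-3) + (M*(-13))*(-9) = -5 + (10*(-13))*(-9) = -5 - 130*(-9) = -5 + 1170 = 1165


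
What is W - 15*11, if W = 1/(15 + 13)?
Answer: -4619/28 ≈ -164.96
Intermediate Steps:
W = 1/28 ≈ 0.035714
W - 15*11 = 1/28 - 15*11 = 1/28 - 165 = -4619/28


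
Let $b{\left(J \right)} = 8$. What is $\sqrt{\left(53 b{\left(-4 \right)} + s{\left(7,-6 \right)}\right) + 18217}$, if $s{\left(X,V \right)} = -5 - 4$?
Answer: $2 \sqrt{4658} \approx 136.5$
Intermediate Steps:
$s{\left(X,V \right)} = -9$ ($s{\left(X,V \right)} = -5 - 4 = -9$)
$\sqrt{\left(53 b{\left(-4 \right)} + s{\left(7,-6 \right)}\right) + 18217} = \sqrt{\left(53 \cdot 8 - 9\right) + 18217} = \sqrt{\left(424 - 9\right) + 18217} = \sqrt{415 + 18217} = \sqrt{18632} = 2 \sqrt{4658}$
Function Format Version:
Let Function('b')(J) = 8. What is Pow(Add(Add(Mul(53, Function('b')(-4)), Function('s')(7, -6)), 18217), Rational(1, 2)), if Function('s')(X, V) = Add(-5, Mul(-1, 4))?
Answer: Mul(2, Pow(4658, Rational(1, 2))) ≈ 136.50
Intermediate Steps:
Function('s')(X, V) = -9 (Function('s')(X, V) = Add(-5, -4) = -9)
Pow(Add(Add(Mul(53, Function('b')(-4)), Function('s')(7, -6)), 18217), Rational(1, 2)) = Pow(Add(Add(Mul(53, 8), -9), 18217), Rational(1, 2)) = Pow(Add(Add(424, -9), 18217), Rational(1, 2)) = Pow(Add(415, 18217), Rational(1, 2)) = Pow(18632, Rational(1, 2)) = Mul(2, Pow(4658, Rational(1, 2)))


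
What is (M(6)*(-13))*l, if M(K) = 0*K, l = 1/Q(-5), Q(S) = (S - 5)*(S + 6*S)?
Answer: 0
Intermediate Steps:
Q(S) = 7*S*(-5 + S) (Q(S) = (-5 + S)*(7*S) = 7*S*(-5 + S))
l = 1/350 (l = 1/(7*(-5)*(-5 - 5)) = 1/(7*(-5)*(-10)) = 1/350 ≈ 0.0028571)
M(K) = 0
(M(6)*(-13))*l = (0*(-13))*(1/350) = 0*(1/350) = 0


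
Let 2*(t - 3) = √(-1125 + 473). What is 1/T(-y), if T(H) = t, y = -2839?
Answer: 3/172 - I*√163/172 ≈ 0.017442 - 0.074228*I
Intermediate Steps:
t = 3 + I*√163 (t = 3 + √(-1125 + 473)/2 = 3 + √(-652)/2 = 3 + (2*I*√163)/2 = 3 + I*√163 ≈ 3.0 + 12.767*I)
T(H) = 3 + I*√163
1/T(-y) = 1/(3 + I*√163)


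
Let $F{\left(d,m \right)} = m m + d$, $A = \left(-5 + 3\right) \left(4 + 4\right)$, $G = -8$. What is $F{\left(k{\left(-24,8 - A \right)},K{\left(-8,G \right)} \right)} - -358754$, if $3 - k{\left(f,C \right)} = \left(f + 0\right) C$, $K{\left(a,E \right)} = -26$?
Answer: $360009$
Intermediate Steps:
$A = -16$ ($A = \left(-2\right) 8 = -16$)
$k{\left(f,C \right)} = 3 - C f$ ($k{\left(f,C \right)} = 3 - \left(f + 0\right) C = 3 - f C = 3 - C f$)
$F{\left(d,m \right)} = d + m^{2}$ ($F{\left(d,m \right)} = m^{2} + d = d + m^{2}$)
$F{\left(k{\left(-24,8 - A \right)},K{\left(-8,G \right)} \right)} - -358754 = \left(\left(3 - \left(8 - -16\right) \left(-24\right)\right) + \left(-26\right)^{2}\right) - -358754 = \left(\left(3 - \left(8 + 16\right) \left(-24\right)\right) + 676\right) + 358754 = \left(\left(3 - 24 \left(-24\right)\right) + 676\right) + 358754 = \left(\left(3 + 576\right) + 676\right) + 358754 = \left(579 + 676\right) + 358754 = 1255 + 358754 = 360009$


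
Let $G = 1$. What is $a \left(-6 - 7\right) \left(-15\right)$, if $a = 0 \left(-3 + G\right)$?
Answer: $0$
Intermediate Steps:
$a = 0$ ($a = 0 \left(-3 + 1\right) = 0 \left(-2\right) = 0$)
$a \left(-6 - 7\right) \left(-15\right) = 0 \left(-6 - 7\right) \left(-15\right) = 0 \left(-13\right) \left(-15\right) = 0 \left(-15\right) = 0$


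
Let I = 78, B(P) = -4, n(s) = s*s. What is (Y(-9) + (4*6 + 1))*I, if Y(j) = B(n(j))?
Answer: 1638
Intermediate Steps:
n(s) = s²
Y(j) = -4
(Y(-9) + (4*6 + 1))*I = (-4 + (4*6 + 1))*78 = (-4 + (24 + 1))*78 = (-4 + 25)*78 = 21*78 = 1638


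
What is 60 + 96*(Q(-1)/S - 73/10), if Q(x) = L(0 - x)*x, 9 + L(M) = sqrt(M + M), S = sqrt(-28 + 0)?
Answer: -3204/5 - 48*I*sqrt(7)*(9 - sqrt(2))/7 ≈ -640.8 - 137.62*I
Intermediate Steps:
S = 2*I*sqrt(7) (S = sqrt(-28) = 2*I*sqrt(7) ≈ 5.2915*I)
L(M) = -9 + sqrt(2)*sqrt(M) (L(M) = -9 + sqrt(M + M) = -9 + sqrt(2*M) = -9 + sqrt(2)*sqrt(M))
Q(x) = x*(-9 + sqrt(2)*sqrt(-x)) (Q(x) = (-9 + sqrt(2)*sqrt(0 - x))*x = (-9 + sqrt(2)*sqrt(-x))*x = x*(-9 + sqrt(2)*sqrt(-x)))
60 + 96*(Q(-1)/S - 73/10) = 60 + 96*((-(-9 + sqrt(2)*sqrt(-1*(-1))))/((2*I*sqrt(7))) - 73/10) = 60 + 96*((-(-9 + sqrt(2)*sqrt(1)))*(-I*sqrt(7)/14) - 73*1/10) = 60 + 96*((-(-9 + sqrt(2)*1))*(-I*sqrt(7)/14) - 73/10) = 60 + 96*((-(-9 + sqrt(2)))*(-I*sqrt(7)/14) - 73/10) = 60 + 96*((9 - sqrt(2))*(-I*sqrt(7)/14) - 73/10) = 60 + 96*(-I*sqrt(7)*(9 - sqrt(2))/14 - 73/10) = 60 + 96*(-73/10 - I*sqrt(7)*(9 - sqrt(2))/14) = 60 + (-3504/5 - 48*I*sqrt(7)*(9 - sqrt(2))/7) = -3204/5 - 48*I*sqrt(7)*(9 - sqrt(2))/7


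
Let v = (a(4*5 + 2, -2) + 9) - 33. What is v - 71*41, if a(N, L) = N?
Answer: -2913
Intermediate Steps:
v = -2 (v = ((4*5 + 2) + 9) - 33 = ((20 + 2) + 9) - 33 = (22 + 9) - 33 = 31 - 33 = -2)
v - 71*41 = -2 - 71*41 = -2 - 2911 = -2913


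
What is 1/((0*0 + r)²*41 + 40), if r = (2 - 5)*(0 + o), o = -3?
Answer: 1/3361 ≈ 0.00029753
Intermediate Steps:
r = 9 (r = (2 - 5)*(0 - 3) = -3*(-3) = 9)
1/((0*0 + r)²*41 + 40) = 1/((0*0 + 9)²*41 + 40) = 1/((0 + 9)²*41 + 40) = 1/(9²*41 + 40) = 1/(81*41 + 40) = 1/(3321 + 40) = 1/3361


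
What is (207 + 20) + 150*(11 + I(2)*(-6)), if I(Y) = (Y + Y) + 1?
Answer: -2623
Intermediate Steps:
I(Y) = 1 + 2*Y (I(Y) = 2*Y + 1 = 1 + 2*Y)
(207 + 20) + 150*(11 + I(2)*(-6)) = (207 + 20) + 150*(11 + (1 + 2*2)*(-6)) = 227 + 150*(11 + (1 + 4)*(-6)) = 227 + 150*(11 + 5*(-6)) = 227 + 150*(11 - 30) = 227 + 150*(-19) = 227 - 2850 = -2623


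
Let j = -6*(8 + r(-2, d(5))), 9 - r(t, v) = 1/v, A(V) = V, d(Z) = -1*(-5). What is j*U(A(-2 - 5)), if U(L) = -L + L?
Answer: 0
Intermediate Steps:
d(Z) = 5
U(L) = 0
r(t, v) = 9 - 1/v
j = -504/5 (j = -6*(8 + (9 - 1/5)) = -6*(8 + (9 - 1*⅕)) = -6*(8 + (9 - ⅕)) = -6*(8 + 44/5) = -6*84/5 = -504/5 ≈ -100.80)
j*U(A(-2 - 5)) = -504/5*0 = 0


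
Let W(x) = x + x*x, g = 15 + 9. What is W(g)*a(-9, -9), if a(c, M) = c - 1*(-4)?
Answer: -3000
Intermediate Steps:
a(c, M) = 4 + c (a(c, M) = c + 4 = 4 + c)
g = 24
W(x) = x + x²
W(g)*a(-9, -9) = (24*(1 + 24))*(4 - 9) = (24*25)*(-5) = 600*(-5) = -3000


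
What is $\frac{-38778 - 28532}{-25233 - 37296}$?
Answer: $\frac{67310}{62529} \approx 1.0765$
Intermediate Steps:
$\frac{-38778 - 28532}{-25233 - 37296} = - \frac{67310}{-25233 - 37296} = - \frac{67310}{-62529} = \left(-67310\right) \left(- \frac{1}{62529}\right) = \frac{67310}{62529}$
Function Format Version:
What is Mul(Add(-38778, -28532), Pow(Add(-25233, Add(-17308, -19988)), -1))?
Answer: Rational(67310, 62529) ≈ 1.0765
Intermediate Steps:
Mul(Add(-38778, -28532), Pow(Add(-25233, Add(-17308, -19988)), -1)) = Mul(-67310, Pow(Add(-25233, -37296), -1)) = Mul(-67310, Pow(-62529, -1)) = Mul(-67310, Rational(-1, 62529)) = Rational(67310, 62529)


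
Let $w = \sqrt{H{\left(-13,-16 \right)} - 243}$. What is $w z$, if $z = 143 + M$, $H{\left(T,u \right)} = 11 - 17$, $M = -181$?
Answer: $- 38 i \sqrt{249} \approx - 599.63 i$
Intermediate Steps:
$H{\left(T,u \right)} = -6$
$w = i \sqrt{249}$ ($w = \sqrt{-6 - 243} = \sqrt{-249} = i \sqrt{249} \approx 15.78 i$)
$z = -38$ ($z = 143 - 181 = -38$)
$w z = i \sqrt{249} \left(-38\right) = - 38 i \sqrt{249}$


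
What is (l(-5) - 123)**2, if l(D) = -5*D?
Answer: 9604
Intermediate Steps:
(l(-5) - 123)**2 = (-5*(-5) - 123)**2 = (25 - 123)**2 = (-98)**2 = 9604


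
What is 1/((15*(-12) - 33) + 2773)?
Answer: 1/2560 ≈ 0.00039063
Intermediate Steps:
1/((15*(-12) - 33) + 2773) = 1/((-180 - 33) + 2773) = 1/(-213 + 2773) = 1/2560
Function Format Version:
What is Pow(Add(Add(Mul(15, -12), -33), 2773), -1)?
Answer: Rational(1, 2560) ≈ 0.00039063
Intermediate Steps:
Pow(Add(Add(Mul(15, -12), -33), 2773), -1) = Pow(Add(Add(-180, -33), 2773), -1) = Pow(Add(-213, 2773), -1) = Pow(2560, -1) = Rational(1, 2560)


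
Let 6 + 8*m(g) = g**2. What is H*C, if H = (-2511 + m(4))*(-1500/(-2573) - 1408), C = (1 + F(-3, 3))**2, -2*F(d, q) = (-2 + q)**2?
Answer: 9088517519/10292 ≈ 8.8307e+5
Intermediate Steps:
m(g) = -3/4 + g**2/8
F(d, q) = -(-2 + q)**2/2
C = 1/4 (C = (1 - (-2 + 3)**2/2)**2 = (1 - 1/2*1**2)**2 = (1 - 1/2*1)**2 = (1 - 1/2)**2 = (1/2)**2 = 1/4 ≈ 0.25000)
H = 9088517519/2573 (H = (-2511 + (-3/4 + (1/8)*4**2))*(-1500/(-2573) - 1408) = (-2511 + (-3/4 + (1/8)*16))*(-1500*(-1/2573) - 1408) = (-2511 + (-3/4 + 2))*(1500/2573 - 1408) = (-2511 + 5/4)*(-3621284/2573) = -10039/4*(-3621284/2573) = 9088517519/2573 ≈ 3.5323e+6)
H*C = (9088517519/2573)*(1/4) = 9088517519/10292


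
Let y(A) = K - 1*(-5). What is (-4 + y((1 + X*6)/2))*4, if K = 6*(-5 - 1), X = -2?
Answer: -140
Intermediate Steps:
K = -36 (K = 6*(-6) = -36)
y(A) = -31 (y(A) = -36 - 1*(-5) = -36 + 5 = -31)
(-4 + y((1 + X*6)/2))*4 = (-4 - 31)*4 = -35*4 = -140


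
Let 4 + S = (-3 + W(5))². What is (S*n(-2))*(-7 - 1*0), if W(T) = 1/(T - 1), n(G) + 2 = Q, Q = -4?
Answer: 1197/8 ≈ 149.63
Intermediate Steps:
n(G) = -6 (n(G) = -2 - 4 = -6)
W(T) = 1/(-1 + T)
S = 57/16 (S = -4 + (-3 + 1/(-1 + 5))² = -4 + (-3 + 1/4)² = -4 + (-3 + ¼)² = -4 + (-11/4)² = -4 + 121/16 = 57/16 ≈ 3.5625)
(S*n(-2))*(-7 - 1*0) = ((57/16)*(-6))*(-7 - 1*0) = -171*(-7 + 0)/8 = -171/8*(-7) = 1197/8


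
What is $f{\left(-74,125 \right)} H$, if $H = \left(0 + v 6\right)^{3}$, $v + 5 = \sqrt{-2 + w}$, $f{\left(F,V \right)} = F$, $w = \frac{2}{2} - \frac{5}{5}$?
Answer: $1518480 - 1166832 i \sqrt{2} \approx 1.5185 \cdot 10^{6} - 1.6502 \cdot 10^{6} i$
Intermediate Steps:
$w = 0$ ($w = 2 \cdot \frac{1}{2} - 1 = 1 - 1 = 0$)
$v = -5 + i \sqrt{2}$ ($v = -5 + \sqrt{-2 + 0} = -5 + \sqrt{-2} = -5 + i \sqrt{2} \approx -5.0 + 1.4142 i$)
$H = \left(-30 + 6 i \sqrt{2}\right)^{3}$ ($H = \left(0 + \left(-5 + i \sqrt{2}\right) 6\right)^{3} = \left(0 - \left(30 - 6 i \sqrt{2}\right)\right)^{3} = \left(-30 + 6 i \sqrt{2}\right)^{3} \approx -20520.0 + 22299.0 i$)
$f{\left(-74,125 \right)} H = - 74 \left(-20520 + 15768 i \sqrt{2}\right) = 1518480 - 1166832 i \sqrt{2}$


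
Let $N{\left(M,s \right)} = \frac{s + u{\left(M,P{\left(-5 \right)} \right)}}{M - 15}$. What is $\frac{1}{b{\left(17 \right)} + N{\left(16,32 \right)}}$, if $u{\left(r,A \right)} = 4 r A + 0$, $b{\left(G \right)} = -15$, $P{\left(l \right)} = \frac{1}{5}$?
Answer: $\frac{5}{149} \approx 0.033557$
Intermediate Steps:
$P{\left(l \right)} = \frac{1}{5}$
$u{\left(r,A \right)} = 4 A r$ ($u{\left(r,A \right)} = 4 A r + 0 = 4 A r$)
$N{\left(M,s \right)} = \frac{s + \frac{4 M}{5}}{-15 + M}$ ($N{\left(M,s \right)} = \frac{s + 4 \cdot \frac{1}{5} M}{M - 15} = \frac{s + \frac{4 M}{5}}{-15 + M}$)
$\frac{1}{b{\left(17 \right)} + N{\left(16,32 \right)}} = \frac{1}{-15 + \frac{32 + \frac{4}{5} \cdot 16}{-15 + 16}} = \frac{1}{-15 + \frac{32 + \frac{64}{5}}{1}} = \frac{1}{-15 + 1 \cdot \frac{224}{5}} = \frac{1}{-15 + \frac{224}{5}} = \frac{1}{\frac{149}{5}} = \frac{5}{149}$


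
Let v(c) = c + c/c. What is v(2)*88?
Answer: 264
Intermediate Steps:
v(c) = 1 + c (v(c) = c + 1 = 1 + c)
v(2)*88 = (1 + 2)*88 = 3*88 = 264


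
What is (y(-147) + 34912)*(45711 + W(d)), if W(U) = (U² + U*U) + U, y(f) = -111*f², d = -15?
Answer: -109074700302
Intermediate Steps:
W(U) = U + 2*U² (W(U) = (U² + U²) + U = 2*U² + U = U + 2*U²)
(y(-147) + 34912)*(45711 + W(d)) = (-111*(-147)² + 34912)*(45711 - 15*(1 + 2*(-15))) = (-111*21609 + 34912)*(45711 - 15*(1 - 30)) = (-2398599 + 34912)*(45711 - 15*(-29)) = -2363687*(45711 + 435) = -2363687*46146 = -109074700302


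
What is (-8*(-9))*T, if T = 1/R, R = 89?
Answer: 72/89 ≈ 0.80899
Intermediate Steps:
T = 1/89 ≈ 0.011236
(-8*(-9))*T = -8*(-9)*(1/89) = 72*(1/89) = 72/89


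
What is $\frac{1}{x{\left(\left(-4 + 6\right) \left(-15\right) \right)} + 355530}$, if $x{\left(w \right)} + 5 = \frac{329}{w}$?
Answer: $\frac{30}{10665421} \approx 2.8128 \cdot 10^{-6}$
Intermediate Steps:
$x{\left(w \right)} = -5 + \frac{329}{w}$
$\frac{1}{x{\left(\left(-4 + 6\right) \left(-15\right) \right)} + 355530} = \frac{1}{\left(-5 + \frac{329}{\left(-4 + 6\right) \left(-15\right)}\right) + 355530} = \frac{1}{\left(-5 + \frac{329}{2 \left(-15\right)}\right) + 355530} = \frac{1}{\left(-5 + \frac{329}{-30}\right) + 355530} = \frac{1}{\left(-5 + 329 \left(- \frac{1}{30}\right)\right) + 355530} = \frac{1}{\left(-5 - \frac{329}{30}\right) + 355530} = \frac{1}{- \frac{479}{30} + 355530} = \frac{1}{\frac{10665421}{30}} = \frac{30}{10665421}$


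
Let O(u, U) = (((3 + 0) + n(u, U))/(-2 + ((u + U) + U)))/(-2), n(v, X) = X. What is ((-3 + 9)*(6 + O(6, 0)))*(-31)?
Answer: -4185/4 ≈ -1046.3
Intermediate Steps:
O(u, U) = -(3 + U)/(2*(-2 + u + 2*U)) (O(u, U) = (((3 + 0) + U)/(-2 + ((u + U) + U)))/(-2) = ((3 + U)/(-2 + ((U + u) + U)))*(-½) = ((3 + U)/(-2 + (u + 2*U)))*(-½) = ((3 + U)/(-2 + u + 2*U))*(-½) = -(3 + U)/(2*(-2 + u + 2*U)))
((-3 + 9)*(6 + O(6, 0)))*(-31) = ((-3 + 9)*(6 + (-3 - 1*0)/(2*(-2 + 6 + 2*0))))*(-31) = (6*(6 + (-3 + 0)/(2*(-2 + 6 + 0))))*(-31) = (6*(6 + (½)*(-3)/4))*(-31) = (6*(6 + (½)*(¼)*(-3)))*(-31) = (6*(6 - 3/8))*(-31) = (6*(45/8))*(-31) = (135/4)*(-31) = -4185/4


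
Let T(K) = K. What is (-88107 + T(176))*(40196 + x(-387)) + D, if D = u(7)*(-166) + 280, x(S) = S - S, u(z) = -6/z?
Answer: -24741318376/7 ≈ -3.5345e+9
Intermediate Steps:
x(S) = 0
D = 2956/7 (D = -6/7*(-166) + 280 = 996/7 + 280 = 2956/7 ≈ 422.29)
(-88107 + T(176))*(40196 + x(-387)) + D = (-88107 + 176)*(40196 + 0) + 2956/7 = -87931*40196 + 2956/7 = -3534474476 + 2956/7 = -24741318376/7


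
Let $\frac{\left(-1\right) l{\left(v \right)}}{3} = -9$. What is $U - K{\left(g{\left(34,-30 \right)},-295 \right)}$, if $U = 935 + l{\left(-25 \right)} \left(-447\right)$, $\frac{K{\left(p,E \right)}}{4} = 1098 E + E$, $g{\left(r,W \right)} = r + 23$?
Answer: $1285686$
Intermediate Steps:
$g{\left(r,W \right)} = 23 + r$
$l{\left(v \right)} = 27$ ($l{\left(v \right)} = \left(-3\right) \left(-9\right) = 27$)
$K{\left(p,E \right)} = 4396 E$ ($K{\left(p,E \right)} = 4 \left(1098 E + E\right) = 4 \cdot 1099 E = 4396 E$)
$U = -11134$ ($U = 935 + 27 \left(-447\right) = 935 - 12069 = -11134$)
$U - K{\left(g{\left(34,-30 \right)},-295 \right)} = -11134 - 4396 \left(-295\right) = -11134 - -1296820 = -11134 + 1296820 = 1285686$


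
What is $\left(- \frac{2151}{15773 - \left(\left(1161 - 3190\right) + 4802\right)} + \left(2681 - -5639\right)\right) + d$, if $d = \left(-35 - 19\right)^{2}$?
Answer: $\frac{146065849}{13000} \approx 11236.0$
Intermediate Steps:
$d = 2916$ ($d = \left(-54\right)^{2} = 2916$)
$\left(- \frac{2151}{15773 - \left(\left(1161 - 3190\right) + 4802\right)} + \left(2681 - -5639\right)\right) + d = \left(- \frac{2151}{15773 - \left(\left(1161 - 3190\right) + 4802\right)} + \left(2681 - -5639\right)\right) + 2916 = \left(- \frac{2151}{15773 - \left(-2029 + 4802\right)} + \left(2681 + 5639\right)\right) + 2916 = \left(- \frac{2151}{15773 - 2773} + 8320\right) + 2916 = \left(- \frac{2151}{13000} + 8320\right) + 2916 = \frac{108157849}{13000} + 2916 = \frac{146065849}{13000}$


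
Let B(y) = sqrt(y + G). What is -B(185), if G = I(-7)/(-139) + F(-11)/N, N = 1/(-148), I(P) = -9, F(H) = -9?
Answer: -2*sqrt(7327802)/139 ≈ -38.950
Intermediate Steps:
N = -1/148 ≈ -0.0067568
G = 185157/139 (G = -9/(-139) - 9/(-1/148) = -9*(-1/139) - 9*(-148) = 9/139 + 1332 = 185157/139 ≈ 1332.1)
B(y) = sqrt(185157/139 + y) (B(y) = sqrt(y + 185157/139) = sqrt(185157/139 + y))
-B(185) = -sqrt(25736823 + 19321*185)/139 = -sqrt(25736823 + 3574385)/139 = -sqrt(29311208)/139 = -2*sqrt(7327802)/139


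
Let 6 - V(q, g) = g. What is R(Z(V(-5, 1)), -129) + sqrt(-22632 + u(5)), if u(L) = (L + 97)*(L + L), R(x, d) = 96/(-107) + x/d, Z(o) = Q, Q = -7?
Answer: -11635/13803 + 2*I*sqrt(5403) ≈ -0.84293 + 147.01*I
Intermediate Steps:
V(q, g) = 6 - g
Z(o) = -7
R(x, d) = -96/107 + x/d (R(x, d) = 96*(-1/107) + x/d = -96/107 + x/d)
u(L) = 2*L*(97 + L) (u(L) = (97 + L)*(2*L) = 2*L*(97 + L))
R(Z(V(-5, 1)), -129) + sqrt(-22632 + u(5)) = (-96/107 - 7/(-129)) + sqrt(-22632 + 2*5*(97 + 5)) = (-96/107 - 7*(-1/129)) + sqrt(-22632 + 2*5*102) = (-96/107 + 7/129) + sqrt(-22632 + 1020) = -11635/13803 + sqrt(-21612) = -11635/13803 + 2*I*sqrt(5403)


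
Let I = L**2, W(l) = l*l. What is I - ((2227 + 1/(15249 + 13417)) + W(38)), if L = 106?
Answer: 216858289/28666 ≈ 7565.0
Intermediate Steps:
W(l) = l**2
I = 11236 (I = 106**2 = 11236)
I - ((2227 + 1/(15249 + 13417)) + W(38)) = 11236 - ((2227 + 1/(15249 + 13417)) + 38**2) = 11236 - ((2227 + 1/28666) + 1444) = 11236 - (63839183/28666 + 1444) = 11236 - 1*105232887/28666 = 11236 - 105232887/28666 = 216858289/28666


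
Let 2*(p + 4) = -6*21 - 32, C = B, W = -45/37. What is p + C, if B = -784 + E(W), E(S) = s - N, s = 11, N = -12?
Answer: -844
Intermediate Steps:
W = -45/37 (W = -45*1/37 = -45/37 ≈ -1.2162)
E(S) = 23 (E(S) = 11 - 1*(-12) = 11 + 12 = 23)
B = -761 (B = -784 + 23 = -761)
C = -761
p = -83 (p = -4 + (-6*21 - 32)/2 = -4 + (-126 - 32)/2 = -4 + (1/2)*(-158) = -4 - 79 = -83)
p + C = -83 - 761 = -844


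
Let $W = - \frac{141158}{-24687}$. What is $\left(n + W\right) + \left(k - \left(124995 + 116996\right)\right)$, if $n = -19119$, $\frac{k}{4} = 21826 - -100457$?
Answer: $\frac{5629320272}{24687} \approx 2.2803 \cdot 10^{5}$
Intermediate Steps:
$k = 489132$ ($k = 4 \left(21826 - -100457\right) = 4 \left(21826 + 100457\right) = 4 \cdot 122283 = 489132$)
$W = \frac{141158}{24687}$ ($W = \left(-141158\right) \left(- \frac{1}{24687}\right) = \frac{141158}{24687} \approx 5.7179$)
$\left(n + W\right) + \left(k - \left(124995 + 116996\right)\right) = \left(-19119 + \frac{141158}{24687}\right) + \left(489132 - \left(124995 + 116996\right)\right) = - \frac{471849595}{24687} + \left(489132 - 241991\right) = - \frac{471849595}{24687} + 247141 = \frac{5629320272}{24687}$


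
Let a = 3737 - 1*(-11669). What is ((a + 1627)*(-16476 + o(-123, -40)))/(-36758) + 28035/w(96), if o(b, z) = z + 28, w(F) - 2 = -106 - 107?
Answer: 29113375707/3877969 ≈ 7507.4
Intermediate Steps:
a = 15406 (a = 3737 + 11669 = 15406)
w(F) = -211 (w(F) = 2 + (-106 - 107) = 2 - 213 = -211)
o(b, z) = 28 + z
((a + 1627)*(-16476 + o(-123, -40)))/(-36758) + 28035/w(96) = ((15406 + 1627)*(-16476 + (28 - 40)))/(-36758) + 28035/(-211) = (17033*(-16476 - 12))*(-1/36758) + 28035*(-1/211) = (17033*(-16488))*(-1/36758) - 28035/211 = -280840104*(-1/36758) - 28035/211 = 140420052/18379 - 28035/211 = 29113375707/3877969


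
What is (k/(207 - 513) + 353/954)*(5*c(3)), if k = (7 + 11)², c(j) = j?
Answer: -55855/5406 ≈ -10.332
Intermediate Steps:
k = 324 (k = 18² = 324)
(k/(207 - 513) + 353/954)*(5*c(3)) = (324/(207 - 513) + 353/954)*(5*3) = (324/(-306) + 353*(1/954))*15 = (324*(-1/306) + 353/954)*15 = (-18/17 + 353/954)*15 = -11171/16218*15 = -55855/5406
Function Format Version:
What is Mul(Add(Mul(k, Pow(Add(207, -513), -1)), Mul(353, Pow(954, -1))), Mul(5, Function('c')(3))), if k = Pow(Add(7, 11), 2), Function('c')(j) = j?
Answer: Rational(-55855, 5406) ≈ -10.332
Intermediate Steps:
k = 324 (k = Pow(18, 2) = 324)
Mul(Add(Mul(k, Pow(Add(207, -513), -1)), Mul(353, Pow(954, -1))), Mul(5, Function('c')(3))) = Mul(Add(Mul(324, Pow(Add(207, -513), -1)), Mul(353, Pow(954, -1))), Mul(5, 3)) = Mul(Add(Mul(324, Pow(-306, -1)), Mul(353, Rational(1, 954))), 15) = Mul(Add(Mul(324, Rational(-1, 306)), Rational(353, 954)), 15) = Mul(Add(Rational(-18, 17), Rational(353, 954)), 15) = Mul(Rational(-11171, 16218), 15) = Rational(-55855, 5406)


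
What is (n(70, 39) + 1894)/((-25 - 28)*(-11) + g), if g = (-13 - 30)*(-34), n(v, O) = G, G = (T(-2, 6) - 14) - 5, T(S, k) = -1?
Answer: 1874/2045 ≈ 0.91638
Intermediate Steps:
G = -20 (G = (-1 - 14) - 5 = -15 - 5 = -20)
n(v, O) = -20
g = 1462 (g = -43*(-34) = 1462)
(n(70, 39) + 1894)/((-25 - 28)*(-11) + g) = (-20 + 1894)/((-25 - 28)*(-11) + 1462) = 1874/(-53*(-11) + 1462) = 1874/(583 + 1462) = 1874/2045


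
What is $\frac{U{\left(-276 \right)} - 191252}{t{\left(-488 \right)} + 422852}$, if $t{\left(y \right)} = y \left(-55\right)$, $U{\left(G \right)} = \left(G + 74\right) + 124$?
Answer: $- \frac{5035}{11834} \approx -0.42547$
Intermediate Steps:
$U{\left(G \right)} = 198 + G$ ($U{\left(G \right)} = \left(74 + G\right) + 124 = 198 + G$)
$t{\left(y \right)} = - 55 y$
$\frac{U{\left(-276 \right)} - 191252}{t{\left(-488 \right)} + 422852} = \frac{\left(198 - 276\right) - 191252}{\left(-55\right) \left(-488\right) + 422852} = \frac{-78 - 191252}{26840 + 422852} = - \frac{191330}{449692} = \left(-191330\right) \frac{1}{449692} = - \frac{5035}{11834}$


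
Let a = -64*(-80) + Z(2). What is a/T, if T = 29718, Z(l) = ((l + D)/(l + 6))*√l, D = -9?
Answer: 2560/14859 - 7*√2/237744 ≈ 0.17224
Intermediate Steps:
Z(l) = √l*(-9 + l)/(6 + l) (Z(l) = ((l - 9)/(l + 6))*√l = ((-9 + l)/(6 + l))*√l = √l*(-9 + l)/(6 + l))
a = 5120 - 7*√2/8 (a = -64*(-80) + √2*(-9 + 2)/(6 + 2) = 5120 + √2*(-7)/8 = 5120 + √2*(⅛)*(-7) = 5120 - 7*√2/8 ≈ 5118.8)
a/T = (5120 - 7*√2/8)/29718 = (5120 - 7*√2/8)*(1/29718) = 2560/14859 - 7*√2/237744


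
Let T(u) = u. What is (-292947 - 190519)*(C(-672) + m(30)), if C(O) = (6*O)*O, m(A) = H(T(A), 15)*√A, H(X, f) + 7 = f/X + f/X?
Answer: -1309953060864 + 2900796*√30 ≈ -1.3099e+12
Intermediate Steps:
H(X, f) = -7 + 2*f/X (H(X, f) = -7 + (f/X + f/X) = -7 + 2*f/X)
m(A) = √A*(-7 + 30/A) (m(A) = (-7 + 2*15/A)*√A = (-7 + 30/A)*√A = √A*(-7 + 30/A))
C(O) = 6*O²
(-292947 - 190519)*(C(-672) + m(30)) = (-292947 - 190519)*(6*(-672)² + (30 - 7*30)/√30) = -483466*(6*451584 + (√30/30)*(30 - 210)) = -483466*(2709504 + (√30/30)*(-180)) = -483466*(2709504 - 6*√30) = -1309953060864 + 2900796*√30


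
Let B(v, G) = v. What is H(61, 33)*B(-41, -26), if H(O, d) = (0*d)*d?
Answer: 0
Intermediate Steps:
H(O, d) = 0 (H(O, d) = 0*d = 0)
H(61, 33)*B(-41, -26) = 0*(-41) = 0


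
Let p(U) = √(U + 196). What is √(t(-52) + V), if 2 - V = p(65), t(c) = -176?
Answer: √(-174 - 3*√29) ≈ 13.79*I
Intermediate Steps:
p(U) = √(196 + U)
V = 2 - 3*√29 (V = 2 - √(196 + 65) = 2 - √261 = 2 - 3*√29 ≈ -14.155)
√(t(-52) + V) = √(-176 + (2 - 3*√29)) = √(-174 - 3*√29)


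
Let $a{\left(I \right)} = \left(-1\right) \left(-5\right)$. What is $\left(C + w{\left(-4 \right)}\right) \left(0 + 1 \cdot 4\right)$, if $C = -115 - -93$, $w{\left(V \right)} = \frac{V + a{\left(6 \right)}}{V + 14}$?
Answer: $- \frac{438}{5} \approx -87.6$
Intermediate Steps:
$a{\left(I \right)} = 5$
$w{\left(V \right)} = \frac{5 + V}{14 + V}$ ($w{\left(V \right)} = \frac{V + 5}{V + 14} = \frac{5 + V}{14 + V}$)
$C = -22$ ($C = -115 + 93 = -22$)
$\left(C + w{\left(-4 \right)}\right) \left(0 + 1 \cdot 4\right) = \left(-22 + \frac{5 - 4}{14 - 4}\right) \left(0 + 1 \cdot 4\right) = \left(-22 + \frac{1}{10} \cdot 1\right) \left(0 + 4\right) = \left(-22 + \frac{1}{10} \cdot 1\right) 4 = \left(-22 + \frac{1}{10}\right) 4 = \left(- \frac{219}{10}\right) 4 = - \frac{438}{5}$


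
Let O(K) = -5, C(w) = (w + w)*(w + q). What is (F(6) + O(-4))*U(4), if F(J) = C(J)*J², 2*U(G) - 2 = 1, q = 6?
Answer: 15537/2 ≈ 7768.5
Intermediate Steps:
U(G) = 3/2 (U(G) = 1 + (½)*1 = 1 + ½ = 3/2)
C(w) = 2*w*(6 + w) (C(w) = (w + w)*(w + 6) = (2*w)*(6 + w) = 2*w*(6 + w))
F(J) = 2*J³*(6 + J) (F(J) = (2*J*(6 + J))*J² = 2*J³*(6 + J))
(F(6) + O(-4))*U(4) = (2*6³*(6 + 6) - 5)*(3/2) = (2*216*12 - 5)*(3/2) = (5184 - 5)*(3/2) = 5179*(3/2) = 15537/2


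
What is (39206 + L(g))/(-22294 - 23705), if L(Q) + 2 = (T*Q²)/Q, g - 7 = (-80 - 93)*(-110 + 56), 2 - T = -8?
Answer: -132694/45999 ≈ -2.8847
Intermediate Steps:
T = 10 (T = 2 - 1*(-8) = 2 + 8 = 10)
g = 9349 (g = 7 + (-80 - 93)*(-110 + 56) = 7 - 173*(-54) = 7 + 9342 = 9349)
L(Q) = -2 + 10*Q (L(Q) = -2 + (10*Q²)/Q = -2 + 10*Q)
(39206 + L(g))/(-22294 - 23705) = (39206 + (-2 + 10*9349))/(-22294 - 23705) = (39206 + (-2 + 93490))/(-45999) = (39206 + 93488)*(-1/45999) = 132694*(-1/45999) = -132694/45999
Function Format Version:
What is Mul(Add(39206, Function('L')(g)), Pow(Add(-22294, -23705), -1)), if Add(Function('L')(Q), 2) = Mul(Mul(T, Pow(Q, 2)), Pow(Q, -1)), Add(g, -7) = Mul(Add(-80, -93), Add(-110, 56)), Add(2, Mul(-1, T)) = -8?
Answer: Rational(-132694, 45999) ≈ -2.8847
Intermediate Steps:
T = 10 (T = Add(2, Mul(-1, -8)) = Add(2, 8) = 10)
g = 9349 (g = Add(7, Mul(Add(-80, -93), Add(-110, 56))) = Add(7, Mul(-173, -54)) = Add(7, 9342) = 9349)
Function('L')(Q) = Add(-2, Mul(10, Q)) (Function('L')(Q) = Add(-2, Mul(Mul(10, Pow(Q, 2)), Pow(Q, -1))) = Add(-2, Mul(10, Q)))
Mul(Add(39206, Function('L')(g)), Pow(Add(-22294, -23705), -1)) = Mul(Add(39206, Add(-2, Mul(10, 9349))), Pow(Add(-22294, -23705), -1)) = Mul(Add(39206, Add(-2, 93490)), Pow(-45999, -1)) = Mul(Add(39206, 93488), Rational(-1, 45999)) = Mul(132694, Rational(-1, 45999)) = Rational(-132694, 45999)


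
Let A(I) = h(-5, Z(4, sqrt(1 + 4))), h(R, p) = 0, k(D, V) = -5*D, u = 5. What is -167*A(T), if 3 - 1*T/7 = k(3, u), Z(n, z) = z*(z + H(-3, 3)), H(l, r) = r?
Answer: 0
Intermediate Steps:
Z(n, z) = z*(3 + z) (Z(n, z) = z*(z + 3) = z*(3 + z))
T = 126 (T = 21 - (-35)*3 = 21 - 7*(-15) = 21 + 105 = 126)
A(I) = 0
-167*A(T) = -167*0 = 0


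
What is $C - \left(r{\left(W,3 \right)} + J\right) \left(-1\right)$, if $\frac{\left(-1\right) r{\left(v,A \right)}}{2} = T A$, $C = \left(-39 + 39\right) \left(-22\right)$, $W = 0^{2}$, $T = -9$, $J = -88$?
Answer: $-34$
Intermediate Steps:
$W = 0$
$C = 0$ ($C = 0 \left(-22\right) = 0$)
$r{\left(v,A \right)} = 18 A$ ($r{\left(v,A \right)} = - 2 \left(- 9 A\right) = 18 A$)
$C - \left(r{\left(W,3 \right)} + J\right) \left(-1\right) = 0 - \left(18 \cdot 3 - 88\right) \left(-1\right) = 0 - \left(54 - 88\right) \left(-1\right) = 0 - \left(-34\right) \left(-1\right) = 0 - 34 = -34$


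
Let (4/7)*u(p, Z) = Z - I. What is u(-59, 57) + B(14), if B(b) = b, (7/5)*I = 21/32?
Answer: 14455/128 ≈ 112.93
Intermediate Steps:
I = 15/32 (I = 5*(21/32)/7 = 5*(21*(1/32))/7 = (5/7)*(21/32) = 15/32 ≈ 0.46875)
u(p, Z) = -105/128 + 7*Z/4 (u(p, Z) = 7*(Z - 1*15/32)/4 = 7*(Z - 15/32)/4 = 7*(-15/32 + Z)/4 = -105/128 + 7*Z/4)
u(-59, 57) + B(14) = (-105/128 + (7/4)*57) + 14 = (-105/128 + 399/4) + 14 = 12663/128 + 14 = 14455/128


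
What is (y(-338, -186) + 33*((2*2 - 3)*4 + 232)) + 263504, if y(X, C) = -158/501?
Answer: 135917134/501 ≈ 2.7129e+5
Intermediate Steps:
y(X, C) = -158/501 (y(X, C) = -158*1/501 = -158/501)
(y(-338, -186) + 33*((2*2 - 3)*4 + 232)) + 263504 = (-158/501 + 33*((2*2 - 3)*4 + 232)) + 263504 = (-158/501 + 33*((4 - 3)*4 + 232)) + 263504 = (-158/501 + 33*(1*4 + 232)) + 263504 = (-158/501 + 33*(4 + 232)) + 263504 = (-158/501 + 33*236) + 263504 = (-158/501 + 7788) + 263504 = 3901630/501 + 263504 = 135917134/501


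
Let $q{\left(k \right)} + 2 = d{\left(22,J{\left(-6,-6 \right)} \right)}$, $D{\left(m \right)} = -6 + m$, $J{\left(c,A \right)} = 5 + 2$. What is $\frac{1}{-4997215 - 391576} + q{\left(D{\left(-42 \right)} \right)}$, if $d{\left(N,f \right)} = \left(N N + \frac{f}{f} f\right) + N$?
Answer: $\frac{2753672200}{5388791} \approx 511.0$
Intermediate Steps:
$J{\left(c,A \right)} = 7$
$d{\left(N,f \right)} = N + f + N^{2}$ ($d{\left(N,f \right)} = \left(N^{2} + 1 f\right) + N = \left(N^{2} + f\right) + N = \left(f + N^{2}\right) + N = N + f + N^{2}$)
$q{\left(k \right)} = 511$ ($q{\left(k \right)} = -2 + \left(22 + 7 + 22^{2}\right) = -2 + \left(22 + 7 + 484\right) = -2 + 513 = 511$)
$\frac{1}{-4997215 - 391576} + q{\left(D{\left(-42 \right)} \right)} = \frac{1}{-4997215 - 391576} + 511 = \frac{1}{-5388791} + 511 = - \frac{1}{5388791} + 511 = \frac{2753672200}{5388791}$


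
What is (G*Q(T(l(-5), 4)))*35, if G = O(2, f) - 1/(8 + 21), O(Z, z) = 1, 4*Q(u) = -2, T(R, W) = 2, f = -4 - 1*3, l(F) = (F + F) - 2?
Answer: -490/29 ≈ -16.897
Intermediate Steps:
l(F) = -2 + 2*F (l(F) = 2*F - 2 = -2 + 2*F)
f = -7 (f = -4 - 3 = -7)
Q(u) = -1/2 (Q(u) = (1/4)*(-2) = -1/2)
G = 28/29 (G = 1 - 1/(8 + 21) = 1 - 1/29 = 28/29 ≈ 0.96552)
(G*Q(T(l(-5), 4)))*35 = ((28/29)*(-1/2))*35 = -14/29*35 = -490/29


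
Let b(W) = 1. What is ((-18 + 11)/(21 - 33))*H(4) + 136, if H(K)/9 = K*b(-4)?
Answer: 157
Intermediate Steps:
H(K) = 9*K (H(K) = 9*(K*1) = 9*K)
((-18 + 11)/(21 - 33))*H(4) + 136 = ((-18 + 11)/(21 - 33))*(9*4) + 136 = -7/(-12)*36 + 136 = -7*(-1/12)*36 + 136 = (7/12)*36 + 136 = 21 + 136 = 157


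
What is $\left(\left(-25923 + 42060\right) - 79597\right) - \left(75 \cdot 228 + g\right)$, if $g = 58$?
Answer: $-80618$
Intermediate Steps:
$\left(\left(-25923 + 42060\right) - 79597\right) - \left(75 \cdot 228 + g\right) = \left(\left(-25923 + 42060\right) - 79597\right) - \left(75 \cdot 228 + 58\right) = \left(16137 - 79597\right) - \left(17100 + 58\right) = -63460 - 17158 = -80618$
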